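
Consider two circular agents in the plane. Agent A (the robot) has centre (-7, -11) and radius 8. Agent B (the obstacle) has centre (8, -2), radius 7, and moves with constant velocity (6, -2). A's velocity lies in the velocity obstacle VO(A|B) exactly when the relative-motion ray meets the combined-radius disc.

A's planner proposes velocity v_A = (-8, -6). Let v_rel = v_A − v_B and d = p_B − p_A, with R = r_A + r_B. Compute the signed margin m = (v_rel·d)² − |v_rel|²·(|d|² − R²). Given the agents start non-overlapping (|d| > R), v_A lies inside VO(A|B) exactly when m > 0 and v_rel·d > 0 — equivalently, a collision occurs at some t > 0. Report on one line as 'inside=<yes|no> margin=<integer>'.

d = (15, 9),  |d|² = 306;  R = 8+7 = 15,  c = 306−15² = 81
v_rel = (-14, -4),  |v_rel|² = 212;  v_rel·d = (-14)·(15) + (-4)·(9) = -246
212·t² + 492·t + 81 = 0  ⇒  m = (-246)² − 212·81 = 43344
m = 43344 > 0,  v_rel·d = -246 < 0  ⇒  outside

inside=no margin=43344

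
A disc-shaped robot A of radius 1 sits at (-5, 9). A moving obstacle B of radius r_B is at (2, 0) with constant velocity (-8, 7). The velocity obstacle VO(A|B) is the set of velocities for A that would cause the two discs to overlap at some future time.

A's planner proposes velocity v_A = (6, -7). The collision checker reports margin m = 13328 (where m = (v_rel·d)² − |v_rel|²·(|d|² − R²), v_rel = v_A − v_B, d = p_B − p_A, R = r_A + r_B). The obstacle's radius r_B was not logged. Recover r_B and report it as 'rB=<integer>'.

m = 13328
d = (7, -9);  v_rel = (14, -14),  |v_rel|² = 392
v_rel×d = (14)·(-9) − (-14)·(7) = -28
since m = R²·392 − (-28)²:  R² = (784 + 13328) / 392 = 36
R = √36 = 6  ⇒  r_B = 6 − 1 = 5

rB=5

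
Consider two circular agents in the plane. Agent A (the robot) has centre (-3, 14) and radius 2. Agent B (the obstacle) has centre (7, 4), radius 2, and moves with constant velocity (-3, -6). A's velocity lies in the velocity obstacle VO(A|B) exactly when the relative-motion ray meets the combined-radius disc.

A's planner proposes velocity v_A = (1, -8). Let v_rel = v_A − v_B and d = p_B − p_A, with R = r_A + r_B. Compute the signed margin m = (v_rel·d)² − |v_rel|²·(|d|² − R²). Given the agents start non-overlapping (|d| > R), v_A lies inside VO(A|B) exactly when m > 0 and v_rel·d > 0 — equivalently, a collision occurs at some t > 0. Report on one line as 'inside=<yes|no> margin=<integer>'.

d = (10, -10),  |d|² = 200;  R = 2+2 = 4,  c = 200−4² = 184
v_rel = (4, -2),  |v_rel|² = 20;  v_rel·d = (4)·(10) + (-2)·(-10) = 60
20·t² − 120·t + 184 = 0  ⇒  m = 60² − 20·184 = -80
m = -80 < 0,  v_rel·d = 60 > 0  ⇒  outside

inside=no margin=-80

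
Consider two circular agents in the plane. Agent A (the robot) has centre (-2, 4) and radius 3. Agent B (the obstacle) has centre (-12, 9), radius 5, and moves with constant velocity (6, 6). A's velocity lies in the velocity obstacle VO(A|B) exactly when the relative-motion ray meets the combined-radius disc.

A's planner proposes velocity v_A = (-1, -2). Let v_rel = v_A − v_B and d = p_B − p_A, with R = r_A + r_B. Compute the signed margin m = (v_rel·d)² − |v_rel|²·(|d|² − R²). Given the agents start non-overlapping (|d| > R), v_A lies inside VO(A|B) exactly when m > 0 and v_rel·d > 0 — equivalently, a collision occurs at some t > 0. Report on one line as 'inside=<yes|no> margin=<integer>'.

d = (-10, 5),  |d|² = 125;  R = 3+5 = 8,  c = 125−8² = 61
v_rel = (-7, -8),  |v_rel|² = 113;  v_rel·d = (-7)·(-10) + (-8)·(5) = 30
113·t² − 60·t + 61 = 0  ⇒  m = 30² − 113·61 = -5993
m = -5993 < 0,  v_rel·d = 30 > 0  ⇒  outside

inside=no margin=-5993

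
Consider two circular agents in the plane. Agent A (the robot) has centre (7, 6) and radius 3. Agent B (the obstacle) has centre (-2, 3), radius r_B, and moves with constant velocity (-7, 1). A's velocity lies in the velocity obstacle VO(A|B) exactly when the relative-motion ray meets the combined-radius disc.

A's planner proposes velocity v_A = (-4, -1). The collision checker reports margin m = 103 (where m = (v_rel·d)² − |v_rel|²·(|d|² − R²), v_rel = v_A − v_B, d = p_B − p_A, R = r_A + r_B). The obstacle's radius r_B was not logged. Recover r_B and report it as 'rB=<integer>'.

m = 103
d = (-9, -3);  v_rel = (3, -2),  |v_rel|² = 13
v_rel×d = (3)·(-3) − (-2)·(-9) = -27
since m = R²·13 − (-27)²:  R² = (729 + 103) / 13 = 64
R = √64 = 8  ⇒  r_B = 8 − 3 = 5

rB=5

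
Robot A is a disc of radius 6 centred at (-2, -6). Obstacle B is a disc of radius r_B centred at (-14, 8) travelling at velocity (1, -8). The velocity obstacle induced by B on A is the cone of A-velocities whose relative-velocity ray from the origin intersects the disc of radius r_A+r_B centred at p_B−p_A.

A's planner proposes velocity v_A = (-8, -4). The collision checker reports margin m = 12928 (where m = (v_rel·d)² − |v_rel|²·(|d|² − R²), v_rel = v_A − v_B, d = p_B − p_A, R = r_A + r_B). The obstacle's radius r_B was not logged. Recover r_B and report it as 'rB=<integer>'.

m = 12928
d = (-12, 14);  v_rel = (-9, 4),  |v_rel|² = 97
v_rel×d = (-9)·(14) − (4)·(-12) = -78
since m = R²·97 − (-78)²:  R² = (6084 + 12928) / 97 = 196
R = √196 = 14  ⇒  r_B = 14 − 6 = 8

rB=8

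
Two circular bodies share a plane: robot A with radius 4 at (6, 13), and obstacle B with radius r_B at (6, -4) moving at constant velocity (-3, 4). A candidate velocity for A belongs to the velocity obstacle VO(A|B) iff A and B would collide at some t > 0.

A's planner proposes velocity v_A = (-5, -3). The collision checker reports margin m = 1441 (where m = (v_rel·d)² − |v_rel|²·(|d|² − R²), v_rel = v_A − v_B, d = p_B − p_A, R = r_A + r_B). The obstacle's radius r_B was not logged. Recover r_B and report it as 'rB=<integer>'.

m = 1441
d = (0, -17);  v_rel = (-2, -7),  |v_rel|² = 53
v_rel×d = (-2)·(-17) − (-7)·(0) = 34
since m = R²·53 − 34²:  R² = (1156 + 1441) / 53 = 49
R = √49 = 7  ⇒  r_B = 7 − 4 = 3

rB=3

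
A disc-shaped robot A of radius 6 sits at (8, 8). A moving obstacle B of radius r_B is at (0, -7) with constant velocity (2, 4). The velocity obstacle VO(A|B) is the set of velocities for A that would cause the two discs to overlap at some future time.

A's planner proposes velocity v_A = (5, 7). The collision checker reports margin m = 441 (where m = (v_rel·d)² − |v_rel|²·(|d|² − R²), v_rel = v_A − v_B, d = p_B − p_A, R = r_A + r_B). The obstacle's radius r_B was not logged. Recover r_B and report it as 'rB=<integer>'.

m = 441
d = (-8, -15);  v_rel = (3, 3),  |v_rel|² = 18
v_rel×d = (3)·(-15) − (3)·(-8) = -21
since m = R²·18 − (-21)²:  R² = (441 + 441) / 18 = 49
R = √49 = 7  ⇒  r_B = 7 − 6 = 1

rB=1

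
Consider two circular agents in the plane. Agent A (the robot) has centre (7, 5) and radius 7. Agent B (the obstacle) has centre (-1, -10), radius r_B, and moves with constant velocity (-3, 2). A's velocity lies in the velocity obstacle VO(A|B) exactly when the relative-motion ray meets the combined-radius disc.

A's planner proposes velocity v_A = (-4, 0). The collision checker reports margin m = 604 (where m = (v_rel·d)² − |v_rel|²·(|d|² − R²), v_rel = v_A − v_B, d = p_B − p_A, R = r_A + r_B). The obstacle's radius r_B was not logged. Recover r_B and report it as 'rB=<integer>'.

m = 604
d = (-8, -15);  v_rel = (-1, -2),  |v_rel|² = 5
v_rel×d = (-1)·(-15) − (-2)·(-8) = -1
since m = R²·5 − (-1)²:  R² = (1 + 604) / 5 = 121
R = √121 = 11  ⇒  r_B = 11 − 7 = 4

rB=4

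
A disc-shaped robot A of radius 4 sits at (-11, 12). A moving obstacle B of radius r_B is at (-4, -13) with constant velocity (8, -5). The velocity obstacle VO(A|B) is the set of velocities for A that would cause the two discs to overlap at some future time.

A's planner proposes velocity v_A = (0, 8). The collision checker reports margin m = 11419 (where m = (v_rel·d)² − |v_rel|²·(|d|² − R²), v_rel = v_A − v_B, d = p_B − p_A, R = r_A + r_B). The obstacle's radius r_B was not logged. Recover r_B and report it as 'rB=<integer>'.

m = 11419
d = (7, -25);  v_rel = (-8, 13),  |v_rel|² = 233
v_rel×d = (-8)·(-25) − (13)·(7) = 109
since m = R²·233 − 109²:  R² = (11881 + 11419) / 233 = 100
R = √100 = 10  ⇒  r_B = 10 − 4 = 6

rB=6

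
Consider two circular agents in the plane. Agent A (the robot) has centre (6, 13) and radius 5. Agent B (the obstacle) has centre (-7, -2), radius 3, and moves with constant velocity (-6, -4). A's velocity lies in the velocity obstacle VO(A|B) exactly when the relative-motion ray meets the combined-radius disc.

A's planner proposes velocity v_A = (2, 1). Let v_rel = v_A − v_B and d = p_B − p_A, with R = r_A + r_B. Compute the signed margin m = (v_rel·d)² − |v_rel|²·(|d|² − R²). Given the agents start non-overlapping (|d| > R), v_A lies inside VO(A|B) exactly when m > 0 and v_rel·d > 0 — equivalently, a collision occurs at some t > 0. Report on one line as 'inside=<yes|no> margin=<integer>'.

d = (-13, -15),  |d|² = 394;  R = 5+3 = 8,  c = 394−8² = 330
v_rel = (8, 5),  |v_rel|² = 89;  v_rel·d = (8)·(-13) + (5)·(-15) = -179
89·t² + 358·t + 330 = 0  ⇒  m = (-179)² − 89·330 = 2671
m = 2671 > 0,  v_rel·d = -179 < 0  ⇒  outside

inside=no margin=2671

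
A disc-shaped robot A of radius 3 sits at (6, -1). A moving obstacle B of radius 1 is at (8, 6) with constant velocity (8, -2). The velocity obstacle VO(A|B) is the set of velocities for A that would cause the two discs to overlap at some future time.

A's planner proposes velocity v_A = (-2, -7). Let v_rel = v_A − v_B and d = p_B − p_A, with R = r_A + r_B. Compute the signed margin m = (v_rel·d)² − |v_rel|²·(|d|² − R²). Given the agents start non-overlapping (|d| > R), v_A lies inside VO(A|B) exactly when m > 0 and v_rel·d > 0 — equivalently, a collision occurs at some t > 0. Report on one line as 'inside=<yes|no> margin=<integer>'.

d = (2, 7),  |d|² = 53;  R = 3+1 = 4,  c = 53−4² = 37
v_rel = (-10, -5),  |v_rel|² = 125;  v_rel·d = (-10)·(2) + (-5)·(7) = -55
125·t² + 110·t + 37 = 0  ⇒  m = (-55)² − 125·37 = -1600
m = -1600 < 0,  v_rel·d = -55 < 0  ⇒  outside

inside=no margin=-1600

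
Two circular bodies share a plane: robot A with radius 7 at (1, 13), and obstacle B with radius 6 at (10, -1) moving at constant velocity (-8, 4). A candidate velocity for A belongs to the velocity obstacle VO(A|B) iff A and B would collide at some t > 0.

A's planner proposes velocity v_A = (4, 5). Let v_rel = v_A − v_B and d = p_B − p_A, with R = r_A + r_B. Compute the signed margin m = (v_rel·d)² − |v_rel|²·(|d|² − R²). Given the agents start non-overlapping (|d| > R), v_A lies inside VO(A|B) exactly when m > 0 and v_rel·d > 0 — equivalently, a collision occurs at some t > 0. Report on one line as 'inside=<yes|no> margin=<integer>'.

d = (9, -14),  |d|² = 277;  R = 7+6 = 13,  c = 277−13² = 108
v_rel = (12, 1),  |v_rel|² = 145;  v_rel·d = (12)·(9) + (1)·(-14) = 94
145·t² − 188·t + 108 = 0  ⇒  m = 94² − 145·108 = -6824
m = -6824 < 0,  v_rel·d = 94 > 0  ⇒  outside

inside=no margin=-6824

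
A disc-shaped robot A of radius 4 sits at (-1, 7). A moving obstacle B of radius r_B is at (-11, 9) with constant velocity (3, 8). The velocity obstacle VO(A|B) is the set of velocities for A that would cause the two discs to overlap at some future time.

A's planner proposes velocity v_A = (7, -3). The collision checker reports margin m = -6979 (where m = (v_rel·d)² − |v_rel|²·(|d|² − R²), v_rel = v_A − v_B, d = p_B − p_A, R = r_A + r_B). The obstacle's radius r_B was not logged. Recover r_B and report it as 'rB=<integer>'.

m = -6979
d = (-10, 2);  v_rel = (4, -11),  |v_rel|² = 137
v_rel×d = (4)·(2) − (-11)·(-10) = -102
since m = R²·137 − (-102)²:  R² = (10404 + -6979) / 137 = 25
R = √25 = 5  ⇒  r_B = 5 − 4 = 1

rB=1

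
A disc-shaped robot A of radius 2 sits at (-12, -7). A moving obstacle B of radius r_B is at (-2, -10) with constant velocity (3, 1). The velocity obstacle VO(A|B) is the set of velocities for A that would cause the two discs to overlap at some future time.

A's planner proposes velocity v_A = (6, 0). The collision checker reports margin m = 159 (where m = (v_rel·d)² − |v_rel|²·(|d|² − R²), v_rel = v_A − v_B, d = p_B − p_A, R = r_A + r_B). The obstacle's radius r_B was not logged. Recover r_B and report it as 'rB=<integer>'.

m = 159
d = (10, -3);  v_rel = (3, -1),  |v_rel|² = 10
v_rel×d = (3)·(-3) − (-1)·(10) = 1
since m = R²·10 − 1²:  R² = (1 + 159) / 10 = 16
R = √16 = 4  ⇒  r_B = 4 − 2 = 2

rB=2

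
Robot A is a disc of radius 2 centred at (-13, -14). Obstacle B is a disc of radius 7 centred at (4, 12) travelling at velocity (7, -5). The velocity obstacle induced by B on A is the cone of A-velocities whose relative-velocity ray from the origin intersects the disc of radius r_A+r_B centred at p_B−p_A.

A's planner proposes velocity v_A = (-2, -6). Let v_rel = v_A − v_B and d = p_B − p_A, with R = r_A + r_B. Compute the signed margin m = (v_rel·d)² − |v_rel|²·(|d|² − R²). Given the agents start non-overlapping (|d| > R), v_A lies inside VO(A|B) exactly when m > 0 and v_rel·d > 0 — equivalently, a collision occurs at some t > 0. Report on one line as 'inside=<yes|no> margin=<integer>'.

d = (17, 26),  |d|² = 965;  R = 2+7 = 9,  c = 965−9² = 884
v_rel = (-9, -1),  |v_rel|² = 82;  v_rel·d = (-9)·(17) + (-1)·(26) = -179
82·t² + 358·t + 884 = 0  ⇒  m = (-179)² − 82·884 = -40447
m = -40447 < 0,  v_rel·d = -179 < 0  ⇒  outside

inside=no margin=-40447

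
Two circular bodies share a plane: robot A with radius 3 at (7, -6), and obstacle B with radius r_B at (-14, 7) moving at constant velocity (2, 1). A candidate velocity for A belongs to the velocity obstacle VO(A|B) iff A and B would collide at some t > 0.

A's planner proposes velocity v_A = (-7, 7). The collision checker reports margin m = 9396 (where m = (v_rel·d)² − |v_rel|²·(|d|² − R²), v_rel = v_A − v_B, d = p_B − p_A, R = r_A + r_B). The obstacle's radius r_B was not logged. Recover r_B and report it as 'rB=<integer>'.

m = 9396
d = (-21, 13);  v_rel = (-9, 6),  |v_rel|² = 117
v_rel×d = (-9)·(13) − (6)·(-21) = 9
since m = R²·117 − 9²:  R² = (81 + 9396) / 117 = 81
R = √81 = 9  ⇒  r_B = 9 − 3 = 6

rB=6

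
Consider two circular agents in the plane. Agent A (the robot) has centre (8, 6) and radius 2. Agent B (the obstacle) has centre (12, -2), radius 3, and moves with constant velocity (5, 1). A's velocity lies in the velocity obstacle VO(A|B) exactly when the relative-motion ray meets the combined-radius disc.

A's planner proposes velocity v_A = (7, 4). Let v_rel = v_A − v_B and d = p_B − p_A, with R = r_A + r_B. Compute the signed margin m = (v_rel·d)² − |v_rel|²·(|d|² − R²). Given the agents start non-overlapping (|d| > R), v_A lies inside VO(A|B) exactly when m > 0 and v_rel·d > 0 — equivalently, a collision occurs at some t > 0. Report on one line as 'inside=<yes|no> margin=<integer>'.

d = (4, -8),  |d|² = 80;  R = 2+3 = 5,  c = 80−5² = 55
v_rel = (2, 3),  |v_rel|² = 13;  v_rel·d = (2)·(4) + (3)·(-8) = -16
13·t² + 32·t + 55 = 0  ⇒  m = (-16)² − 13·55 = -459
m = -459 < 0,  v_rel·d = -16 < 0  ⇒  outside

inside=no margin=-459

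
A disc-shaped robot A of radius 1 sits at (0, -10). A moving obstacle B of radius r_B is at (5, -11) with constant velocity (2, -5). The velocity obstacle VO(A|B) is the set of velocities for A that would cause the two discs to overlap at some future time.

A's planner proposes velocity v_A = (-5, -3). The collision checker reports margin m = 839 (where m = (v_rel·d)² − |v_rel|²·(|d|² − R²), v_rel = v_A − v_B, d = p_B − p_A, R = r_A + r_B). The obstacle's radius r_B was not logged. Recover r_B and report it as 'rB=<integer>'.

m = 839
d = (5, -1);  v_rel = (-7, 2),  |v_rel|² = 53
v_rel×d = (-7)·(-1) − (2)·(5) = -3
since m = R²·53 − (-3)²:  R² = (9 + 839) / 53 = 16
R = √16 = 4  ⇒  r_B = 4 − 1 = 3

rB=3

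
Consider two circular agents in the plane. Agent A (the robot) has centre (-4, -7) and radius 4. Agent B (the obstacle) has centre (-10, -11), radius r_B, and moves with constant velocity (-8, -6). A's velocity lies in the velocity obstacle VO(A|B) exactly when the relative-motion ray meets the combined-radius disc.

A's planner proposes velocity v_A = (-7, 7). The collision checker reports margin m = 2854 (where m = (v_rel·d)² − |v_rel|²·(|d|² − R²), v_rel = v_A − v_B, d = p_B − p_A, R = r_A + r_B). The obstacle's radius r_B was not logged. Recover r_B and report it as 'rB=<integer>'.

m = 2854
d = (-6, -4);  v_rel = (1, 13),  |v_rel|² = 170
v_rel×d = (1)·(-4) − (13)·(-6) = 74
since m = R²·170 − 74²:  R² = (5476 + 2854) / 170 = 49
R = √49 = 7  ⇒  r_B = 7 − 4 = 3

rB=3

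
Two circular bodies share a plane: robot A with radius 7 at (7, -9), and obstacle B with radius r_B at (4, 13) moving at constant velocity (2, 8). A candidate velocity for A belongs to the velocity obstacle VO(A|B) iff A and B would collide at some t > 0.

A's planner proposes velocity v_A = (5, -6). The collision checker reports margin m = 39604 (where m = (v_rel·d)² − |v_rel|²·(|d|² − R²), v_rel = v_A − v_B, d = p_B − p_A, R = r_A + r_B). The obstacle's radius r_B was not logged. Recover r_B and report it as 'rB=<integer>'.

m = 39604
d = (-3, 22);  v_rel = (3, -14),  |v_rel|² = 205
v_rel×d = (3)·(22) − (-14)·(-3) = 24
since m = R²·205 − 24²:  R² = (576 + 39604) / 205 = 196
R = √196 = 14  ⇒  r_B = 14 − 7 = 7

rB=7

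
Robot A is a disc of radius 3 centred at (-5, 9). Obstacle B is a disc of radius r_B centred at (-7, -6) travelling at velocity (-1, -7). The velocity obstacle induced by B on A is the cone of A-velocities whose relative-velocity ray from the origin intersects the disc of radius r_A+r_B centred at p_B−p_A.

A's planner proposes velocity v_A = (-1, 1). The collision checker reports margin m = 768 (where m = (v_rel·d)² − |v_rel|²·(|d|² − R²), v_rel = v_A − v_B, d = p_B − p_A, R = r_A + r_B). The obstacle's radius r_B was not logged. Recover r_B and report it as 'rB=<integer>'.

m = 768
d = (-2, -15);  v_rel = (0, 8),  |v_rel|² = 64
v_rel×d = (0)·(-15) − (8)·(-2) = 16
since m = R²·64 − 16²:  R² = (256 + 768) / 64 = 16
R = √16 = 4  ⇒  r_B = 4 − 3 = 1

rB=1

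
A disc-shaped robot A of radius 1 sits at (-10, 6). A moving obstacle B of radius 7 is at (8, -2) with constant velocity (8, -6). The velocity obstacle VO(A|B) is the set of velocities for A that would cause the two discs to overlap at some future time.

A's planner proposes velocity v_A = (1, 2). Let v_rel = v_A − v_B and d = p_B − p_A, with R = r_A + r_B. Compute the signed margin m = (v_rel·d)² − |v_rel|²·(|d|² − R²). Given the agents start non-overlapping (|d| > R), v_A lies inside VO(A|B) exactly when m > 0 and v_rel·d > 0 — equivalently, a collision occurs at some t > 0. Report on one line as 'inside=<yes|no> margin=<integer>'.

d = (18, -8),  |d|² = 388;  R = 1+7 = 8,  c = 388−8² = 324
v_rel = (-7, 8),  |v_rel|² = 113;  v_rel·d = (-7)·(18) + (8)·(-8) = -190
113·t² + 380·t + 324 = 0  ⇒  m = (-190)² − 113·324 = -512
m = -512 < 0,  v_rel·d = -190 < 0  ⇒  outside

inside=no margin=-512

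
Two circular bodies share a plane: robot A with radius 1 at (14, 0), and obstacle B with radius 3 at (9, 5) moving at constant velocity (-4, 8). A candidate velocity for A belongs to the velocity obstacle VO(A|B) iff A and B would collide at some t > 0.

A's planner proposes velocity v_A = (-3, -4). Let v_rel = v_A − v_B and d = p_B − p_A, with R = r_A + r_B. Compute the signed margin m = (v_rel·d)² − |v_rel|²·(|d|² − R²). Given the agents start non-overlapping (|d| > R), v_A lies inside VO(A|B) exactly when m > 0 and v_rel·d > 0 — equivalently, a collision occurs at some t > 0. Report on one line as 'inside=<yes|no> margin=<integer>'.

d = (-5, 5),  |d|² = 50;  R = 1+3 = 4,  c = 50−4² = 34
v_rel = (1, -12),  |v_rel|² = 145;  v_rel·d = (1)·(-5) + (-12)·(5) = -65
145·t² + 130·t + 34 = 0  ⇒  m = (-65)² − 145·34 = -705
m = -705 < 0,  v_rel·d = -65 < 0  ⇒  outside

inside=no margin=-705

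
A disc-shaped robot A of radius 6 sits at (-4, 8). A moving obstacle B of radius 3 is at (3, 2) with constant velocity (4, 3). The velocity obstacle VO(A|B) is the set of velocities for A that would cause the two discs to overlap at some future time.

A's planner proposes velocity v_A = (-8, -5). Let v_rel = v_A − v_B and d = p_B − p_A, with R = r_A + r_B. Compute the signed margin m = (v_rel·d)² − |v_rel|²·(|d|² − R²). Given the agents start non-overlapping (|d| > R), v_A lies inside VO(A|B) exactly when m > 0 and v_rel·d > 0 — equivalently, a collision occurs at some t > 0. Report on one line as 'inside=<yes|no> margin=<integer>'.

d = (7, -6),  |d|² = 85;  R = 6+3 = 9,  c = 85−9² = 4
v_rel = (-12, -8),  |v_rel|² = 208;  v_rel·d = (-12)·(7) + (-8)·(-6) = -36
208·t² + 72·t + 4 = 0  ⇒  m = (-36)² − 208·4 = 464
m = 464 > 0,  v_rel·d = -36 < 0  ⇒  outside

inside=no margin=464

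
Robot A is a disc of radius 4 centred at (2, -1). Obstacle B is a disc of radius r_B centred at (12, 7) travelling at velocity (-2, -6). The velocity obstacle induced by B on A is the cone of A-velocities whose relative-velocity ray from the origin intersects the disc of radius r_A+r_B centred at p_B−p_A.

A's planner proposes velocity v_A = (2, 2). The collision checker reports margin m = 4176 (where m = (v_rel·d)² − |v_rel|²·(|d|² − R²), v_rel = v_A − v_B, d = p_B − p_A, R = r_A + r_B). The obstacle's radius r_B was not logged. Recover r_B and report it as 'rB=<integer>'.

m = 4176
d = (10, 8);  v_rel = (4, 8),  |v_rel|² = 80
v_rel×d = (4)·(8) − (8)·(10) = -48
since m = R²·80 − (-48)²:  R² = (2304 + 4176) / 80 = 81
R = √81 = 9  ⇒  r_B = 9 − 4 = 5

rB=5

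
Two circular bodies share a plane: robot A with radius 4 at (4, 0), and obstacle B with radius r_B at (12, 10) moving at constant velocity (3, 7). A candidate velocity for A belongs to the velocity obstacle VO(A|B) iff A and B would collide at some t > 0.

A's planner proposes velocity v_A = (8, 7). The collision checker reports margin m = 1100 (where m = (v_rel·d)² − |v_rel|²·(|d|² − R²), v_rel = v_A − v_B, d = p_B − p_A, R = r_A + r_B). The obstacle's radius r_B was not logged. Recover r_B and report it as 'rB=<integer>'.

m = 1100
d = (8, 10);  v_rel = (5, 0),  |v_rel|² = 25
v_rel×d = (5)·(10) − (0)·(8) = 50
since m = R²·25 − 50²:  R² = (2500 + 1100) / 25 = 144
R = √144 = 12  ⇒  r_B = 12 − 4 = 8

rB=8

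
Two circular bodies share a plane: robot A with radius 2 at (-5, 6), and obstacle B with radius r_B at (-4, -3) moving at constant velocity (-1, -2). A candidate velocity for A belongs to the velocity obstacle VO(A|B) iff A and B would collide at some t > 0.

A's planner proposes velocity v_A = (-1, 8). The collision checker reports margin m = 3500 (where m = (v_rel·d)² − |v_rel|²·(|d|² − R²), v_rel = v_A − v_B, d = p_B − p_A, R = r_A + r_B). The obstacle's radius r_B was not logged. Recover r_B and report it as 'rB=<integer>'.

m = 3500
d = (1, -9);  v_rel = (0, 10),  |v_rel|² = 100
v_rel×d = (0)·(-9) − (10)·(1) = -10
since m = R²·100 − (-10)²:  R² = (100 + 3500) / 100 = 36
R = √36 = 6  ⇒  r_B = 6 − 2 = 4

rB=4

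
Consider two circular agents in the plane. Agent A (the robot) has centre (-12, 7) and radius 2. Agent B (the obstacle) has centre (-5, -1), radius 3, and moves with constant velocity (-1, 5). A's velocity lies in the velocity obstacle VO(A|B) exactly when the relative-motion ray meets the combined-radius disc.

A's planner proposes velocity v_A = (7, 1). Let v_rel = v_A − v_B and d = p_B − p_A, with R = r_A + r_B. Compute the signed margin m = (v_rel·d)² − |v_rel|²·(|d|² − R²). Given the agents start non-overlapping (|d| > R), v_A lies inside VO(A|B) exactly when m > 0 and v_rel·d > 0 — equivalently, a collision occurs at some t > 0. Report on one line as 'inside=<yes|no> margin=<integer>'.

d = (7, -8),  |d|² = 113;  R = 2+3 = 5,  c = 113−5² = 88
v_rel = (8, -4),  |v_rel|² = 80;  v_rel·d = (8)·(7) + (-4)·(-8) = 88
80·t² − 176·t + 88 = 0  ⇒  m = 88² − 80·88 = 704
m = 704 > 0,  v_rel·d = 88 > 0  ⇒  inside

inside=yes margin=704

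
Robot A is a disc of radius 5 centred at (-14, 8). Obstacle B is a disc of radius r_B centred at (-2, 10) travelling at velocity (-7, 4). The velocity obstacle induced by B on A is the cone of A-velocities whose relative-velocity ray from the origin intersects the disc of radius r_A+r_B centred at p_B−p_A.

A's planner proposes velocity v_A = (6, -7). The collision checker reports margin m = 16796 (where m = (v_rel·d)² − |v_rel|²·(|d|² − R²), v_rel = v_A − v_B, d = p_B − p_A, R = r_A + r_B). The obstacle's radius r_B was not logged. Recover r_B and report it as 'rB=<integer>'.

m = 16796
d = (12, 2);  v_rel = (13, -11),  |v_rel|² = 290
v_rel×d = (13)·(2) − (-11)·(12) = 158
since m = R²·290 − 158²:  R² = (24964 + 16796) / 290 = 144
R = √144 = 12  ⇒  r_B = 12 − 5 = 7

rB=7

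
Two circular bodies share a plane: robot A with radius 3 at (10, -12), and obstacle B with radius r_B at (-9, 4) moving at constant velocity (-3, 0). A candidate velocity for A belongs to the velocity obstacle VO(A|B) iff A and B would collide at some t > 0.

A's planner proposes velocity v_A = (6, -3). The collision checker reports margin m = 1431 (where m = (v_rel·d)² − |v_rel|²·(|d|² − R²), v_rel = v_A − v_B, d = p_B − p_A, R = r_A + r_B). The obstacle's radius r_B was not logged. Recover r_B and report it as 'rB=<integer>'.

m = 1431
d = (-19, 16);  v_rel = (9, -3),  |v_rel|² = 90
v_rel×d = (9)·(16) − (-3)·(-19) = 87
since m = R²·90 − 87²:  R² = (7569 + 1431) / 90 = 100
R = √100 = 10  ⇒  r_B = 10 − 3 = 7

rB=7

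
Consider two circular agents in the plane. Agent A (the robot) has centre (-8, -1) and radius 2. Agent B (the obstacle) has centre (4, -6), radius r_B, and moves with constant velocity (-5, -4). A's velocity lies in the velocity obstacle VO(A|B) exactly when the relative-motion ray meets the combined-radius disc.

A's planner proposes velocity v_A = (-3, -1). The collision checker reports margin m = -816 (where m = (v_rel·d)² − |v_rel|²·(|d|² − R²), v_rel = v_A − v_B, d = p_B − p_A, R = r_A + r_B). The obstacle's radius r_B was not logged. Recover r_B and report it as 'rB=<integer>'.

m = -816
d = (12, -5);  v_rel = (2, 3),  |v_rel|² = 13
v_rel×d = (2)·(-5) − (3)·(12) = -46
since m = R²·13 − (-46)²:  R² = (2116 + -816) / 13 = 100
R = √100 = 10  ⇒  r_B = 10 − 2 = 8

rB=8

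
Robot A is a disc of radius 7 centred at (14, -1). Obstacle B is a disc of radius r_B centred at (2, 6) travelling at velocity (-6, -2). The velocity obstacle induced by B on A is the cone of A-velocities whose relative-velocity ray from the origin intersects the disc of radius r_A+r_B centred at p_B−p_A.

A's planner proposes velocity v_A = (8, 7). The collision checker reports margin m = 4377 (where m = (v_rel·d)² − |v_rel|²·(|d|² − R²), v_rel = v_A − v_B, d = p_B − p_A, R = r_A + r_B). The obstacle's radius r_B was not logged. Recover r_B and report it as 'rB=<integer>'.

m = 4377
d = (-12, 7);  v_rel = (14, 9),  |v_rel|² = 277
v_rel×d = (14)·(7) − (9)·(-12) = 206
since m = R²·277 − 206²:  R² = (42436 + 4377) / 277 = 169
R = √169 = 13  ⇒  r_B = 13 − 7 = 6

rB=6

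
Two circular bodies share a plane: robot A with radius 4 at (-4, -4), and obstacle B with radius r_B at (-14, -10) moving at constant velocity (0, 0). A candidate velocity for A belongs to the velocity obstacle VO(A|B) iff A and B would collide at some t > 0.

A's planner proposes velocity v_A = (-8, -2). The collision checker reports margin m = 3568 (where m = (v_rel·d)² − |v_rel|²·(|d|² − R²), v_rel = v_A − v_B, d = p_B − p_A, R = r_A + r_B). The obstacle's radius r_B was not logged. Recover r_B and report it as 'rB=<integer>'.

m = 3568
d = (-10, -6);  v_rel = (-8, -2),  |v_rel|² = 68
v_rel×d = (-8)·(-6) − (-2)·(-10) = 28
since m = R²·68 − 28²:  R² = (784 + 3568) / 68 = 64
R = √64 = 8  ⇒  r_B = 8 − 4 = 4

rB=4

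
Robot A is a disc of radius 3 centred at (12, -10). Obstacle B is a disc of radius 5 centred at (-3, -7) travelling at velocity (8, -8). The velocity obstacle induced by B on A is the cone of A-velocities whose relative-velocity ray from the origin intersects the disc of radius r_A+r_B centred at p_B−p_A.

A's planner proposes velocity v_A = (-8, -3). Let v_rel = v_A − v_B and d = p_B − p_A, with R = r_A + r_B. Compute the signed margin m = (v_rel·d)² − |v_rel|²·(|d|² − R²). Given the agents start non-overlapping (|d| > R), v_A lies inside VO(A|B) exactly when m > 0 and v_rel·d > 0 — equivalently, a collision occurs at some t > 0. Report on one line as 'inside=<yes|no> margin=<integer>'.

d = (-15, 3),  |d|² = 234;  R = 3+5 = 8,  c = 234−8² = 170
v_rel = (-16, 5),  |v_rel|² = 281;  v_rel·d = (-16)·(-15) + (5)·(3) = 255
281·t² − 510·t + 170 = 0  ⇒  m = 255² − 281·170 = 17255
m = 17255 > 0,  v_rel·d = 255 > 0  ⇒  inside

inside=yes margin=17255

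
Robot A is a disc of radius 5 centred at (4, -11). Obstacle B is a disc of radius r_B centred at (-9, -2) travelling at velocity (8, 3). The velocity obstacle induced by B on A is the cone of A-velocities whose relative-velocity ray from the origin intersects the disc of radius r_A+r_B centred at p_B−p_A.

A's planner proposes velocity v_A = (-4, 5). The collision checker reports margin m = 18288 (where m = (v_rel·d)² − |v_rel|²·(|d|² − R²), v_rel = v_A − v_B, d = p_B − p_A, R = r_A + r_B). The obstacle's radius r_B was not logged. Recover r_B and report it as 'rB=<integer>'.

m = 18288
d = (-13, 9);  v_rel = (-12, 2),  |v_rel|² = 148
v_rel×d = (-12)·(9) − (2)·(-13) = -82
since m = R²·148 − (-82)²:  R² = (6724 + 18288) / 148 = 169
R = √169 = 13  ⇒  r_B = 13 − 5 = 8

rB=8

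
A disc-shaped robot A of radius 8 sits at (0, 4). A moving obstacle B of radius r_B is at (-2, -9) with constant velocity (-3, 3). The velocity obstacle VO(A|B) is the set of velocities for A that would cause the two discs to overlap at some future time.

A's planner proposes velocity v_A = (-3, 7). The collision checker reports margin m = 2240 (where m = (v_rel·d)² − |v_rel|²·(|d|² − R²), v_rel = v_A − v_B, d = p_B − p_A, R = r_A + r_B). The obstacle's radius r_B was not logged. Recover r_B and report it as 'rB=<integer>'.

m = 2240
d = (-2, -13);  v_rel = (0, 4),  |v_rel|² = 16
v_rel×d = (0)·(-13) − (4)·(-2) = 8
since m = R²·16 − 8²:  R² = (64 + 2240) / 16 = 144
R = √144 = 12  ⇒  r_B = 12 − 8 = 4

rB=4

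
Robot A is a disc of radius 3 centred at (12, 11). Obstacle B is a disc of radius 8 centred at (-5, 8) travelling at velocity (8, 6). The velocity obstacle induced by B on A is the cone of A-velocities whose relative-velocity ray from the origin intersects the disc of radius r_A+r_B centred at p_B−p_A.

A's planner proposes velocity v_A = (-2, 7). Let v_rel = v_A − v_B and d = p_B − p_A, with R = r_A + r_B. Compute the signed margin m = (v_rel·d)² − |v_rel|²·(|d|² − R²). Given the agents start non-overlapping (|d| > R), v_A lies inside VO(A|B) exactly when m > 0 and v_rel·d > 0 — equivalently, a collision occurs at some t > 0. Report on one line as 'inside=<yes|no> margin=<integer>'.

d = (-17, -3),  |d|² = 298;  R = 3+8 = 11,  c = 298−11² = 177
v_rel = (-10, 1),  |v_rel|² = 101;  v_rel·d = (-10)·(-17) + (1)·(-3) = 167
101·t² − 334·t + 177 = 0  ⇒  m = 167² − 101·177 = 10012
m = 10012 > 0,  v_rel·d = 167 > 0  ⇒  inside

inside=yes margin=10012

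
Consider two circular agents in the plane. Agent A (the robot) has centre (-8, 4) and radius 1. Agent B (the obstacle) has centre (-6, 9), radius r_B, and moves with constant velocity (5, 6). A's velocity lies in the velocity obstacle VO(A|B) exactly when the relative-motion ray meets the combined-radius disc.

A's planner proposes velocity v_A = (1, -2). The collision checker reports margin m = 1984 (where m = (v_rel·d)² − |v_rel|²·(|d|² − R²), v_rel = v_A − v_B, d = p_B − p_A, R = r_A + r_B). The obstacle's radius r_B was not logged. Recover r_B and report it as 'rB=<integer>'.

m = 1984
d = (2, 5);  v_rel = (-4, -8),  |v_rel|² = 80
v_rel×d = (-4)·(5) − (-8)·(2) = -4
since m = R²·80 − (-4)²:  R² = (16 + 1984) / 80 = 25
R = √25 = 5  ⇒  r_B = 5 − 1 = 4

rB=4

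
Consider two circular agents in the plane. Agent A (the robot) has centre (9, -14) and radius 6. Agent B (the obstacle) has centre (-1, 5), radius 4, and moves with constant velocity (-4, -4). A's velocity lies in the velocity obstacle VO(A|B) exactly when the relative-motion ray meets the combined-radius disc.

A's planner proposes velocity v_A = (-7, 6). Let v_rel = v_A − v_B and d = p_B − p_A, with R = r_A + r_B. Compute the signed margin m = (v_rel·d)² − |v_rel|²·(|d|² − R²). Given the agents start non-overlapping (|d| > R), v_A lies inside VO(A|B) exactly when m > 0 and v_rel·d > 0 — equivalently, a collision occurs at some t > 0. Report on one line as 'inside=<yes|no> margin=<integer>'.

d = (-10, 19),  |d|² = 461;  R = 6+4 = 10,  c = 461−10² = 361
v_rel = (-3, 10),  |v_rel|² = 109;  v_rel·d = (-3)·(-10) + (10)·(19) = 220
109·t² − 440·t + 361 = 0  ⇒  m = 220² − 109·361 = 9051
m = 9051 > 0,  v_rel·d = 220 > 0  ⇒  inside

inside=yes margin=9051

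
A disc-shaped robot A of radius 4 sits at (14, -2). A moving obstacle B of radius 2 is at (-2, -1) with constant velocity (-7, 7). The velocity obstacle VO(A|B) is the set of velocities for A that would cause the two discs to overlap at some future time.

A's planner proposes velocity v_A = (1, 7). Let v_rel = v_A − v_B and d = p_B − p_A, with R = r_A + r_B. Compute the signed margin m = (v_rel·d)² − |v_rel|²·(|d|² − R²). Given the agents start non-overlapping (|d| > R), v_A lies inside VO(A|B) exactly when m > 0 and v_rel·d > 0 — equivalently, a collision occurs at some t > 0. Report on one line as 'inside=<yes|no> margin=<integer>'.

d = (-16, 1),  |d|² = 257;  R = 4+2 = 6,  c = 257−6² = 221
v_rel = (8, 0),  |v_rel|² = 64;  v_rel·d = (8)·(-16) + (0)·(1) = -128
64·t² + 256·t + 221 = 0  ⇒  m = (-128)² − 64·221 = 2240
m = 2240 > 0,  v_rel·d = -128 < 0  ⇒  outside

inside=no margin=2240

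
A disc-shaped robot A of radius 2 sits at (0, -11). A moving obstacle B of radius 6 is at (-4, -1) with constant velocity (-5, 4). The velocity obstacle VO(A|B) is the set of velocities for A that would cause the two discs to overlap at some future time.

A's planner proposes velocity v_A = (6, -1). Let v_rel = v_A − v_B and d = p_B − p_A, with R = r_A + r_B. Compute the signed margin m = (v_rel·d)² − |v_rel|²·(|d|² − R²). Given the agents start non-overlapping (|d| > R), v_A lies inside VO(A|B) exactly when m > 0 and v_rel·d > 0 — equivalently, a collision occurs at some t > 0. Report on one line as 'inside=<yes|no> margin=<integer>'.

d = (-4, 10),  |d|² = 116;  R = 2+6 = 8,  c = 116−8² = 52
v_rel = (11, -5),  |v_rel|² = 146;  v_rel·d = (11)·(-4) + (-5)·(10) = -94
146·t² + 188·t + 52 = 0  ⇒  m = (-94)² − 146·52 = 1244
m = 1244 > 0,  v_rel·d = -94 < 0  ⇒  outside

inside=no margin=1244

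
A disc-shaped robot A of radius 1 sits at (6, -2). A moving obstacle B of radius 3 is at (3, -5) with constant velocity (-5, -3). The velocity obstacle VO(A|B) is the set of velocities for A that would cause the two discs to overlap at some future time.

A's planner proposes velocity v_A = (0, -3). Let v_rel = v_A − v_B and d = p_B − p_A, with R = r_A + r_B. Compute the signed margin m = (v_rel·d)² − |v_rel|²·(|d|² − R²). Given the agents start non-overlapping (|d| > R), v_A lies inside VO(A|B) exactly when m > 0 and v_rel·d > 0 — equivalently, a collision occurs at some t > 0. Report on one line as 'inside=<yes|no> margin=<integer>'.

d = (-3, -3),  |d|² = 18;  R = 1+3 = 4,  c = 18−4² = 2
v_rel = (5, 0),  |v_rel|² = 25;  v_rel·d = (5)·(-3) + (0)·(-3) = -15
25·t² + 30·t + 2 = 0  ⇒  m = (-15)² − 25·2 = 175
m = 175 > 0,  v_rel·d = -15 < 0  ⇒  outside

inside=no margin=175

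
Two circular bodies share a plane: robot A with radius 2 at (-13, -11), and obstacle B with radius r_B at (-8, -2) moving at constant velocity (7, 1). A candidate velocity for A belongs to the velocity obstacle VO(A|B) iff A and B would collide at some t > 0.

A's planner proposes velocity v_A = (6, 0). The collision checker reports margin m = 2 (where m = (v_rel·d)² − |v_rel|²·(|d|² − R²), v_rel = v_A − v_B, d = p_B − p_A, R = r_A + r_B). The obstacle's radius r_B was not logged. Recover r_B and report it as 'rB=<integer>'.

m = 2
d = (5, 9);  v_rel = (-1, -1),  |v_rel|² = 2
v_rel×d = (-1)·(9) − (-1)·(5) = -4
since m = R²·2 − (-4)²:  R² = (16 + 2) / 2 = 9
R = √9 = 3  ⇒  r_B = 3 − 2 = 1

rB=1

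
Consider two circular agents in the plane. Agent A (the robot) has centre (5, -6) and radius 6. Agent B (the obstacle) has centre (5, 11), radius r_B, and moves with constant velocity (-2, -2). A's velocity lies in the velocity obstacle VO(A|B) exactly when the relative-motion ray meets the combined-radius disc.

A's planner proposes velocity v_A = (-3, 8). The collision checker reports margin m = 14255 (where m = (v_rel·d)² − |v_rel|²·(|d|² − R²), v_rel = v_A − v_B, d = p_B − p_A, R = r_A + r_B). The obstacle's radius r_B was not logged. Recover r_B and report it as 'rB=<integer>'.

m = 14255
d = (0, 17);  v_rel = (-1, 10),  |v_rel|² = 101
v_rel×d = (-1)·(17) − (10)·(0) = -17
since m = R²·101 − (-17)²:  R² = (289 + 14255) / 101 = 144
R = √144 = 12  ⇒  r_B = 12 − 6 = 6

rB=6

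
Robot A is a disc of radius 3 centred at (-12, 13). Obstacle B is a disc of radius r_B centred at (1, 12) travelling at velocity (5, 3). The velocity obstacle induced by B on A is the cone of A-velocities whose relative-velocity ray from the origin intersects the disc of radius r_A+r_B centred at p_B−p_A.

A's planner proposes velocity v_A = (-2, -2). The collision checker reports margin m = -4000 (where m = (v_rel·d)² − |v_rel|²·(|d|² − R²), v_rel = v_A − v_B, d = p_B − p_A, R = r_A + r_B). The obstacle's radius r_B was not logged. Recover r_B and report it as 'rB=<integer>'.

m = -4000
d = (13, -1);  v_rel = (-7, -5),  |v_rel|² = 74
v_rel×d = (-7)·(-1) − (-5)·(13) = 72
since m = R²·74 − 72²:  R² = (5184 + -4000) / 74 = 16
R = √16 = 4  ⇒  r_B = 4 − 3 = 1

rB=1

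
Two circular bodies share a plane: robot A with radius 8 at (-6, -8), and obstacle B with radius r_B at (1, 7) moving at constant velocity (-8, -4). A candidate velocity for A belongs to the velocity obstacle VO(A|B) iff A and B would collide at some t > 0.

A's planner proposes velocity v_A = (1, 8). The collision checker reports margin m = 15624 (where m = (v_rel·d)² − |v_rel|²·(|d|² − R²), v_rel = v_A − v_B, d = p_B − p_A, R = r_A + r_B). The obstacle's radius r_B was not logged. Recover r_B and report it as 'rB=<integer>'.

m = 15624
d = (7, 15);  v_rel = (9, 12),  |v_rel|² = 225
v_rel×d = (9)·(15) − (12)·(7) = 51
since m = R²·225 − 51²:  R² = (2601 + 15624) / 225 = 81
R = √81 = 9  ⇒  r_B = 9 − 8 = 1

rB=1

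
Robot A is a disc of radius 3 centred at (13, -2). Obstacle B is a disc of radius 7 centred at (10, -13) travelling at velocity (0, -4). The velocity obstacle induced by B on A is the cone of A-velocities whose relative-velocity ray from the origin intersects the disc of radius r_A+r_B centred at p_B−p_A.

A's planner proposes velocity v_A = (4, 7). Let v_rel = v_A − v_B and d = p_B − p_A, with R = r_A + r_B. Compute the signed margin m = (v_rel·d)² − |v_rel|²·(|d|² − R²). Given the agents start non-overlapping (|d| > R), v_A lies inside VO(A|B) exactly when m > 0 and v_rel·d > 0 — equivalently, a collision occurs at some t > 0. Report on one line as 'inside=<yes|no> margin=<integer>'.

d = (-3, -11),  |d|² = 130;  R = 3+7 = 10,  c = 130−10² = 30
v_rel = (4, 11),  |v_rel|² = 137;  v_rel·d = (4)·(-3) + (11)·(-11) = -133
137·t² + 266·t + 30 = 0  ⇒  m = (-133)² − 137·30 = 13579
m = 13579 > 0,  v_rel·d = -133 < 0  ⇒  outside

inside=no margin=13579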